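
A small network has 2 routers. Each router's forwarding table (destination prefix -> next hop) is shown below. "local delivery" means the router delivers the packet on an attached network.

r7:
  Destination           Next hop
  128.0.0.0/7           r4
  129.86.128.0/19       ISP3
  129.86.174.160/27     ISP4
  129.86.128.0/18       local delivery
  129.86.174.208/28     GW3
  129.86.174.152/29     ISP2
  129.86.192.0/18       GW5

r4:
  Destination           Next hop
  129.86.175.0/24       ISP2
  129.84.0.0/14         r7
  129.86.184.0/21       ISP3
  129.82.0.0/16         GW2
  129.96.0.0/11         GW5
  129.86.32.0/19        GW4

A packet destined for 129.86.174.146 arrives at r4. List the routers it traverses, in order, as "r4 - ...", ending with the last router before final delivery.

r4 - r7

At r4: longest match for 129.86.174.146 is 129.84.0.0/14 -> r7
At r7: longest match for 129.86.174.146 is 129.86.128.0/18 -> local delivery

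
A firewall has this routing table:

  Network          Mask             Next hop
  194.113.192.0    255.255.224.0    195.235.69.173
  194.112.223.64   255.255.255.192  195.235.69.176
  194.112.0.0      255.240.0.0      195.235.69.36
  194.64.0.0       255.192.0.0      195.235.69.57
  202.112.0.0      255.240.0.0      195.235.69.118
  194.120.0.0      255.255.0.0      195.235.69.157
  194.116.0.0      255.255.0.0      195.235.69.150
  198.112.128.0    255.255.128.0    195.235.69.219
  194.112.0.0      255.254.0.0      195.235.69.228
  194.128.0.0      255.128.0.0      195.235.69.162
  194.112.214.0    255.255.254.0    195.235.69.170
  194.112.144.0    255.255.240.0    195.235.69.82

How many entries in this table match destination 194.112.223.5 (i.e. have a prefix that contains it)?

Prefixes containing 194.112.223.5:
  194.64.0.0/10 (194.64.0.0 - 194.127.255.255)
  194.112.0.0/12 (194.112.0.0 - 194.127.255.255)
  194.112.0.0/15 (194.112.0.0 - 194.113.255.255)
Total matching entries: 3.

3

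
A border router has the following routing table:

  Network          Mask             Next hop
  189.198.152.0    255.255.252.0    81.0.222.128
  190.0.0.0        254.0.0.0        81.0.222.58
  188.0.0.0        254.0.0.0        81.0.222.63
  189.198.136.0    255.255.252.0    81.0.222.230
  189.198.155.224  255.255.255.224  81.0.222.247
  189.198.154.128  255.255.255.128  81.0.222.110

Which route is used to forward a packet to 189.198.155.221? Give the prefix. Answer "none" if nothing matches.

189.198.152.0/22

Entries matching 189.198.155.221:
  188.0.0.0/7 (188.0.0.0 - 189.255.255.255)
  189.198.152.0/22 (189.198.152.0 - 189.198.155.255)
Most specific is 189.198.152.0/22.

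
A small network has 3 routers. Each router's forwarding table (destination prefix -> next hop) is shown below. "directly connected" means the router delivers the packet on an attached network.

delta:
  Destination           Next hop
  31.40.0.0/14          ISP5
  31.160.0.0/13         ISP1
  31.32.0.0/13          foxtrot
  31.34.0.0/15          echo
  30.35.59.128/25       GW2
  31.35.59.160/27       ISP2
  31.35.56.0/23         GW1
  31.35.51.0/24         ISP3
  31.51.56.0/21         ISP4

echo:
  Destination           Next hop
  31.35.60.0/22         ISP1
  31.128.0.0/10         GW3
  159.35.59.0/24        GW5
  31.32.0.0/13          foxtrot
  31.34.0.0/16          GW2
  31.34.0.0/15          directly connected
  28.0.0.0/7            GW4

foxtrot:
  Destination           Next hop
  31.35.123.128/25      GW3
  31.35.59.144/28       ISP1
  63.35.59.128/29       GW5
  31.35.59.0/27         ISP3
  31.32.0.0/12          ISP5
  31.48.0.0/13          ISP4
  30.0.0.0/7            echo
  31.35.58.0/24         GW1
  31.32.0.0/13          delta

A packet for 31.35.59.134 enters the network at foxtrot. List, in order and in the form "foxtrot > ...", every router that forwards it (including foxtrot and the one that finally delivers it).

foxtrot > delta > echo

At foxtrot: longest match for 31.35.59.134 is 31.32.0.0/13 -> delta
At delta: longest match for 31.35.59.134 is 31.34.0.0/15 -> echo
At echo: longest match for 31.35.59.134 is 31.34.0.0/15 -> directly connected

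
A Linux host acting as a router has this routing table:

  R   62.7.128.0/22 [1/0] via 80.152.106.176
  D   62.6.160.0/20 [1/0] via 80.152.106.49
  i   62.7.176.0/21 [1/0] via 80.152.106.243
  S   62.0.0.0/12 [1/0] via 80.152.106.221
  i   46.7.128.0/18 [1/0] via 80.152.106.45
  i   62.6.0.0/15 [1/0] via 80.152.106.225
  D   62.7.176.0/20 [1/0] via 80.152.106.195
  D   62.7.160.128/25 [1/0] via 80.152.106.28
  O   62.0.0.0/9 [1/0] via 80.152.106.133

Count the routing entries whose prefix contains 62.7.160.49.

3

Prefixes containing 62.7.160.49:
  62.0.0.0/9 (62.0.0.0 - 62.127.255.255)
  62.0.0.0/12 (62.0.0.0 - 62.15.255.255)
  62.6.0.0/15 (62.6.0.0 - 62.7.255.255)
Total matching entries: 3.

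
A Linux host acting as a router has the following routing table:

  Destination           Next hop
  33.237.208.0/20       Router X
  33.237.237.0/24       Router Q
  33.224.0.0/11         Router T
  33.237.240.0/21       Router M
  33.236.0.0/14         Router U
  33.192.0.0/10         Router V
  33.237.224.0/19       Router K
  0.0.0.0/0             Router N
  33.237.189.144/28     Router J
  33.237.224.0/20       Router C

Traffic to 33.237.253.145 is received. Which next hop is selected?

Routes whose prefix contains 33.237.253.145:
  0.0.0.0/0 (default, matches everything) -> Router N
  33.192.0.0/10 (33.192.0.0 - 33.255.255.255) -> Router V
  33.224.0.0/11 (33.224.0.0 - 33.255.255.255) -> Router T
  33.236.0.0/14 (33.236.0.0 - 33.239.255.255) -> Router U
  33.237.224.0/19 (33.237.224.0 - 33.237.255.255) -> Router K
More-specific entries that do NOT match:
  33.237.189.144/28 (33.237.189.144 - 33.237.189.159) does not contain 33.237.253.145
  33.237.237.0/24 (33.237.237.0 - 33.237.237.255) does not contain 33.237.253.145
  33.237.240.0/21 (33.237.240.0 - 33.237.247.255) does not contain 33.237.253.145
  33.237.208.0/20 (33.237.208.0 - 33.237.223.255) does not contain 33.237.253.145
  33.237.224.0/20 (33.237.224.0 - 33.237.239.255) does not contain 33.237.253.145
Longest matching prefix is /19 -> next hop Router K.

Router K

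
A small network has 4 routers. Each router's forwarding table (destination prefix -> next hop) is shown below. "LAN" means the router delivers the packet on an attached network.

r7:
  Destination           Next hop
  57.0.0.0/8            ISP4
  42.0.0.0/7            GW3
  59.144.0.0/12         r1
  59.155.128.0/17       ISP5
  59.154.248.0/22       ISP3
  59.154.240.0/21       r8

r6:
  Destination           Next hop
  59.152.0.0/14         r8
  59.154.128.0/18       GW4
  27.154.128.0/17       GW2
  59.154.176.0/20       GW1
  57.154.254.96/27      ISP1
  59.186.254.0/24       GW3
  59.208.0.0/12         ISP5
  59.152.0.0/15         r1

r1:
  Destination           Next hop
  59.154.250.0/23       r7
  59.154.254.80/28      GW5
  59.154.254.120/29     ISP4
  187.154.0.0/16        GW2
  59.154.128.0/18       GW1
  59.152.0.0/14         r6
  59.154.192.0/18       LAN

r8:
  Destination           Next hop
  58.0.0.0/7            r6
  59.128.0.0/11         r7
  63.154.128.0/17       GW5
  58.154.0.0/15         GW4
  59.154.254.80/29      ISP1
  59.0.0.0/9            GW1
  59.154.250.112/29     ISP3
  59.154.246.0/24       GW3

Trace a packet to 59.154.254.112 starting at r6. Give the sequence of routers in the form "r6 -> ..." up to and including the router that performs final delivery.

At r6: longest match for 59.154.254.112 is 59.152.0.0/14 -> r8
At r8: longest match for 59.154.254.112 is 59.128.0.0/11 -> r7
At r7: longest match for 59.154.254.112 is 59.144.0.0/12 -> r1
At r1: longest match for 59.154.254.112 is 59.154.192.0/18 -> LAN

r6 -> r8 -> r7 -> r1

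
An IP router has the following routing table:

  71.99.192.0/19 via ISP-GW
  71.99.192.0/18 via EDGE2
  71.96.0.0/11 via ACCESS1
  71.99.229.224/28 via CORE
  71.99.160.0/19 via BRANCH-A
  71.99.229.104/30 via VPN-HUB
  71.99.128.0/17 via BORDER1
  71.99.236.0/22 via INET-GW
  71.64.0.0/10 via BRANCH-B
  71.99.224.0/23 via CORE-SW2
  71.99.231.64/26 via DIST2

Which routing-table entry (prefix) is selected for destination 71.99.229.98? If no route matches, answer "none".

Entries matching 71.99.229.98:
  71.64.0.0/10 (71.64.0.0 - 71.127.255.255)
  71.96.0.0/11 (71.96.0.0 - 71.127.255.255)
  71.99.128.0/17 (71.99.128.0 - 71.99.255.255)
  71.99.192.0/18 (71.99.192.0 - 71.99.255.255)
Most specific is 71.99.192.0/18.

71.99.192.0/18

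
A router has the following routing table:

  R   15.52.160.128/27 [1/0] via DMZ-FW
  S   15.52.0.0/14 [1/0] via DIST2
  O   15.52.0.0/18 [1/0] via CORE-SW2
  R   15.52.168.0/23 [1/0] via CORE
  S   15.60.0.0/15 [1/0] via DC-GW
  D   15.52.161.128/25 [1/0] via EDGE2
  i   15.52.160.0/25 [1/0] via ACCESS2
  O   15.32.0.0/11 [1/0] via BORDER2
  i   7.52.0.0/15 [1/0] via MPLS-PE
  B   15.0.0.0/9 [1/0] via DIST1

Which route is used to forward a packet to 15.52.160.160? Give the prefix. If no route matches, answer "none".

15.52.0.0/14

Entries matching 15.52.160.160:
  15.0.0.0/9 (15.0.0.0 - 15.127.255.255)
  15.32.0.0/11 (15.32.0.0 - 15.63.255.255)
  15.52.0.0/14 (15.52.0.0 - 15.55.255.255)
Most specific is 15.52.0.0/14.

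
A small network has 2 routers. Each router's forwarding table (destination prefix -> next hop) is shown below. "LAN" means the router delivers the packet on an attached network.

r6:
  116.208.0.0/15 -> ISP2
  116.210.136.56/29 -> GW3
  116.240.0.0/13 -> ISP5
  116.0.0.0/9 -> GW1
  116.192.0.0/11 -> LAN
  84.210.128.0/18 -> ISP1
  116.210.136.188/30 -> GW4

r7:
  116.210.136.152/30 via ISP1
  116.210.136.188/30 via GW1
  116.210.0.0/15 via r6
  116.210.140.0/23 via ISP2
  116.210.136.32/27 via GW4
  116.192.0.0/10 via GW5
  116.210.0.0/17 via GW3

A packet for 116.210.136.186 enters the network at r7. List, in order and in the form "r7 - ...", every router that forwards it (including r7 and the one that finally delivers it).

At r7: longest match for 116.210.136.186 is 116.210.0.0/15 -> r6
At r6: longest match for 116.210.136.186 is 116.192.0.0/11 -> LAN

r7 - r6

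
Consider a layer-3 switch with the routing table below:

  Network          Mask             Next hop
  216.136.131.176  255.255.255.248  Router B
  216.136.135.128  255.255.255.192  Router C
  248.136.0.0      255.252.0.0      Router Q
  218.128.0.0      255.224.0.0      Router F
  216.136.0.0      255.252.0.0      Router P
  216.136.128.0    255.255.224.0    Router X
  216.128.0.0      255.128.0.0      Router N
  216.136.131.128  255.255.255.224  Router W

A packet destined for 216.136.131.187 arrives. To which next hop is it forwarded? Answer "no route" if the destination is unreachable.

Router X

Routes whose prefix contains 216.136.131.187:
  216.128.0.0/9 (216.128.0.0 - 216.255.255.255) -> Router N
  216.136.0.0/14 (216.136.0.0 - 216.139.255.255) -> Router P
  216.136.128.0/19 (216.136.128.0 - 216.136.159.255) -> Router X
More-specific entries that do NOT match:
  216.136.131.176/29 (216.136.131.176 - 216.136.131.183) does not contain 216.136.131.187
  216.136.131.128/27 (216.136.131.128 - 216.136.131.159) does not contain 216.136.131.187
  216.136.135.128/26 (216.136.135.128 - 216.136.135.191) does not contain 216.136.131.187
Longest matching prefix is /19 -> next hop Router X.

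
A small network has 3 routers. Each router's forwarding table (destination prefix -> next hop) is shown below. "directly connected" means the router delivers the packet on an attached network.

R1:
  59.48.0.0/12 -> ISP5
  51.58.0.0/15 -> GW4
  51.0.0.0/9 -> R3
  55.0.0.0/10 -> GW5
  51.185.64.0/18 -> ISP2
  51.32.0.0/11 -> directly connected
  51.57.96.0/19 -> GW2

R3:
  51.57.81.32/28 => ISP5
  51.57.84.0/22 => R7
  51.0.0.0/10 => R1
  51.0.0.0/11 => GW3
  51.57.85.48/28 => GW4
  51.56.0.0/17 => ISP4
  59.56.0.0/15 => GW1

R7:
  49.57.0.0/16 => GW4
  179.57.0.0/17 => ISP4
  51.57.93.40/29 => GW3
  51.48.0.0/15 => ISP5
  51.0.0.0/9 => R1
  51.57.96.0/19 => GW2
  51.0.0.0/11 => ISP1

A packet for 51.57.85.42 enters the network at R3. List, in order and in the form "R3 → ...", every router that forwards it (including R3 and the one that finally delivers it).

At R3: longest match for 51.57.85.42 is 51.57.84.0/22 -> R7
At R7: longest match for 51.57.85.42 is 51.0.0.0/9 -> R1
At R1: longest match for 51.57.85.42 is 51.32.0.0/11 -> directly connected

R3 → R7 → R1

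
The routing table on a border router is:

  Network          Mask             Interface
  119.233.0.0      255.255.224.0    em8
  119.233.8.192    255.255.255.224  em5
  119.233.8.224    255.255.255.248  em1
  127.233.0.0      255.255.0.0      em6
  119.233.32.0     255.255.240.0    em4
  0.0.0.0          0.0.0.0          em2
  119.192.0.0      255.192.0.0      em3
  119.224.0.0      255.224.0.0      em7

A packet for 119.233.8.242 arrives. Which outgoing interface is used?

em8

Routes whose prefix contains 119.233.8.242:
  0.0.0.0/0 (default, matches everything) -> em2
  119.192.0.0/10 (119.192.0.0 - 119.255.255.255) -> em3
  119.224.0.0/11 (119.224.0.0 - 119.255.255.255) -> em7
  119.233.0.0/19 (119.233.0.0 - 119.233.31.255) -> em8
More-specific entries that do NOT match:
  119.233.8.224/29 (119.233.8.224 - 119.233.8.231) does not contain 119.233.8.242
  119.233.8.192/27 (119.233.8.192 - 119.233.8.223) does not contain 119.233.8.242
  119.233.32.0/20 (119.233.32.0 - 119.233.47.255) does not contain 119.233.8.242
Longest matching prefix is /19 -> interface em8.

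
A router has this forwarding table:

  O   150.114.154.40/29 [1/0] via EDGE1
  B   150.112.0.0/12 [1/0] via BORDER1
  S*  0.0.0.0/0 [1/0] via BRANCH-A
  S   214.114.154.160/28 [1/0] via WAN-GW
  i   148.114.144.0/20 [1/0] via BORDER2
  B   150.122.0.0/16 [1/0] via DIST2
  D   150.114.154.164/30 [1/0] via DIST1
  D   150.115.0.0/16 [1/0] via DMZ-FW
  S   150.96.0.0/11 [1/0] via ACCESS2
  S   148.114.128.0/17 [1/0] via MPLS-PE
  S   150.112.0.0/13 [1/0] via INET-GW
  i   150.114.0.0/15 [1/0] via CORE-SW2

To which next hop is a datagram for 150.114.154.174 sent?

CORE-SW2

Routes whose prefix contains 150.114.154.174:
  0.0.0.0/0 (default, matches everything) -> BRANCH-A
  150.96.0.0/11 (150.96.0.0 - 150.127.255.255) -> ACCESS2
  150.112.0.0/12 (150.112.0.0 - 150.127.255.255) -> BORDER1
  150.112.0.0/13 (150.112.0.0 - 150.119.255.255) -> INET-GW
  150.114.0.0/15 (150.114.0.0 - 150.115.255.255) -> CORE-SW2
More-specific entries that do NOT match:
  150.114.154.164/30 (150.114.154.164 - 150.114.154.167) does not contain 150.114.154.174
  150.114.154.40/29 (150.114.154.40 - 150.114.154.47) does not contain 150.114.154.174
  214.114.154.160/28 (214.114.154.160 - 214.114.154.175) does not contain 150.114.154.174
  148.114.144.0/20 (148.114.144.0 - 148.114.159.255) does not contain 150.114.154.174
  148.114.128.0/17 (148.114.128.0 - 148.114.255.255) does not contain 150.114.154.174
  150.122.0.0/16 (150.122.0.0 - 150.122.255.255) does not contain 150.114.154.174
  150.115.0.0/16 (150.115.0.0 - 150.115.255.255) does not contain 150.114.154.174
Longest matching prefix is /15 -> next hop CORE-SW2.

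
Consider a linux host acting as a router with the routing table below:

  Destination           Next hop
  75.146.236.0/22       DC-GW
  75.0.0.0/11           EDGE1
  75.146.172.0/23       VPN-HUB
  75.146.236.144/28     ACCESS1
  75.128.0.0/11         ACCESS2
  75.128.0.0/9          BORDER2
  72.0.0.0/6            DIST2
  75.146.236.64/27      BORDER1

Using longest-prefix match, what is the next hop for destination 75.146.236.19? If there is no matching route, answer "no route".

DC-GW

Routes whose prefix contains 75.146.236.19:
  72.0.0.0/6 (72.0.0.0 - 75.255.255.255) -> DIST2
  75.128.0.0/9 (75.128.0.0 - 75.255.255.255) -> BORDER2
  75.128.0.0/11 (75.128.0.0 - 75.159.255.255) -> ACCESS2
  75.146.236.0/22 (75.146.236.0 - 75.146.239.255) -> DC-GW
More-specific entries that do NOT match:
  75.146.236.144/28 (75.146.236.144 - 75.146.236.159) does not contain 75.146.236.19
  75.146.236.64/27 (75.146.236.64 - 75.146.236.95) does not contain 75.146.236.19
  75.146.172.0/23 (75.146.172.0 - 75.146.173.255) does not contain 75.146.236.19
Longest matching prefix is /22 -> next hop DC-GW.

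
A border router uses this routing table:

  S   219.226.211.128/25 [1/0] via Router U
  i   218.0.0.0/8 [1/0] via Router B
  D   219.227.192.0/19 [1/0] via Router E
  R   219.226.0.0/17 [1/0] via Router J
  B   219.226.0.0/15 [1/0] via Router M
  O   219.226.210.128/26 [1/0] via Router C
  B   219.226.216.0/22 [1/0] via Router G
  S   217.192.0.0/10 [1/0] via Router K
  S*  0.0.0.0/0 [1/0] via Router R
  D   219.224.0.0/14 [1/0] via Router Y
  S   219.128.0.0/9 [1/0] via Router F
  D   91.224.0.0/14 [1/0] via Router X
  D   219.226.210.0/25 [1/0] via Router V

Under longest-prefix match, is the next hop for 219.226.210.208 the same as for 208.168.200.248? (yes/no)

219.226.210.208: longest match 219.226.0.0/15 -> Router M
208.168.200.248: longest match 0.0.0.0/0 -> Router R

no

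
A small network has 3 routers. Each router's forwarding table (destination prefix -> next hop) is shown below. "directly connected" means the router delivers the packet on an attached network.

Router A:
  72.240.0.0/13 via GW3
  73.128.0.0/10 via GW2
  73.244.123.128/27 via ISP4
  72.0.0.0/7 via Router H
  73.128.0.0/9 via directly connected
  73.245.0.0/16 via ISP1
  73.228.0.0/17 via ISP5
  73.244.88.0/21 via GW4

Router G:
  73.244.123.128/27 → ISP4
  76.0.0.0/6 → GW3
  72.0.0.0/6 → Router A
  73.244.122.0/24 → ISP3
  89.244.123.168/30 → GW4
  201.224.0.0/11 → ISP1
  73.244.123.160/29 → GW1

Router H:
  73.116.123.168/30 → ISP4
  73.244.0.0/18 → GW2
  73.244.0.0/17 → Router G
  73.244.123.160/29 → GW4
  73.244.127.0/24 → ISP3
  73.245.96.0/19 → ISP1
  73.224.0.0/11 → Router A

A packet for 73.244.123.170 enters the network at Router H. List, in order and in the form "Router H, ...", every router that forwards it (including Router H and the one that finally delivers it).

At Router H: longest match for 73.244.123.170 is 73.244.0.0/17 -> Router G
At Router G: longest match for 73.244.123.170 is 72.0.0.0/6 -> Router A
At Router A: longest match for 73.244.123.170 is 73.128.0.0/9 -> directly connected

Router H, Router G, Router A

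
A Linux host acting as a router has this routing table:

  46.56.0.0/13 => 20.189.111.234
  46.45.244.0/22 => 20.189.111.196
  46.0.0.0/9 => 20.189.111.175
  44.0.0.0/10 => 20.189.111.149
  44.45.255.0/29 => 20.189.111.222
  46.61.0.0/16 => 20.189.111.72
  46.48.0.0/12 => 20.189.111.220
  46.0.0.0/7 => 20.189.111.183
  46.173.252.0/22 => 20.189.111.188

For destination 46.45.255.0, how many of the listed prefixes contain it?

Prefixes containing 46.45.255.0:
  46.0.0.0/7 (46.0.0.0 - 47.255.255.255)
  46.0.0.0/9 (46.0.0.0 - 46.127.255.255)
Total matching entries: 2.

2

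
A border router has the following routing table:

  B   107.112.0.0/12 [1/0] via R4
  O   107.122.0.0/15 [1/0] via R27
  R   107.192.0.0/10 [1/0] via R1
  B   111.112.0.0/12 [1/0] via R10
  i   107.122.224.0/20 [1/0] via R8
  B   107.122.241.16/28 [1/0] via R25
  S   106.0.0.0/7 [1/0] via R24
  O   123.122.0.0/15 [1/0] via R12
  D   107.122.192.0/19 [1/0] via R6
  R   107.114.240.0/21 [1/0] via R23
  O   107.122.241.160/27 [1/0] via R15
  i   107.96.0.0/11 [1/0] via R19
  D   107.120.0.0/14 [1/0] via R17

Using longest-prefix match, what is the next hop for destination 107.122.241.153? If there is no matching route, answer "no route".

R27

Routes whose prefix contains 107.122.241.153:
  106.0.0.0/7 (106.0.0.0 - 107.255.255.255) -> R24
  107.96.0.0/11 (107.96.0.0 - 107.127.255.255) -> R19
  107.112.0.0/12 (107.112.0.0 - 107.127.255.255) -> R4
  107.120.0.0/14 (107.120.0.0 - 107.123.255.255) -> R17
  107.122.0.0/15 (107.122.0.0 - 107.123.255.255) -> R27
More-specific entries that do NOT match:
  107.122.241.16/28 (107.122.241.16 - 107.122.241.31) does not contain 107.122.241.153
  107.122.241.160/27 (107.122.241.160 - 107.122.241.191) does not contain 107.122.241.153
  107.114.240.0/21 (107.114.240.0 - 107.114.247.255) does not contain 107.122.241.153
  107.122.224.0/20 (107.122.224.0 - 107.122.239.255) does not contain 107.122.241.153
  107.122.192.0/19 (107.122.192.0 - 107.122.223.255) does not contain 107.122.241.153
Longest matching prefix is /15 -> next hop R27.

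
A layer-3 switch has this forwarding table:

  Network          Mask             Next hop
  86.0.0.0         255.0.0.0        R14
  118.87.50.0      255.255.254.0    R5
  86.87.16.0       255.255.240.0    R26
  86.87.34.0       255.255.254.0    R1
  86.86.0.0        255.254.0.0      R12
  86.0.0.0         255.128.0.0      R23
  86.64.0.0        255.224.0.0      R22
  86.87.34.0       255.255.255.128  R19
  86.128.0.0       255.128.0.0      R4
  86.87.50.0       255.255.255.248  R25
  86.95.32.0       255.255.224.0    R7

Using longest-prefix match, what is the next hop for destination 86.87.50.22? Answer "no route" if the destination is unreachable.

R12

Routes whose prefix contains 86.87.50.22:
  86.0.0.0/8 (86.0.0.0 - 86.255.255.255) -> R14
  86.0.0.0/9 (86.0.0.0 - 86.127.255.255) -> R23
  86.64.0.0/11 (86.64.0.0 - 86.95.255.255) -> R22
  86.86.0.0/15 (86.86.0.0 - 86.87.255.255) -> R12
More-specific entries that do NOT match:
  86.87.50.0/29 (86.87.50.0 - 86.87.50.7) does not contain 86.87.50.22
  86.87.34.0/25 (86.87.34.0 - 86.87.34.127) does not contain 86.87.50.22
  118.87.50.0/23 (118.87.50.0 - 118.87.51.255) does not contain 86.87.50.22
  86.87.34.0/23 (86.87.34.0 - 86.87.35.255) does not contain 86.87.50.22
  86.87.16.0/20 (86.87.16.0 - 86.87.31.255) does not contain 86.87.50.22
  86.95.32.0/19 (86.95.32.0 - 86.95.63.255) does not contain 86.87.50.22
Longest matching prefix is /15 -> next hop R12.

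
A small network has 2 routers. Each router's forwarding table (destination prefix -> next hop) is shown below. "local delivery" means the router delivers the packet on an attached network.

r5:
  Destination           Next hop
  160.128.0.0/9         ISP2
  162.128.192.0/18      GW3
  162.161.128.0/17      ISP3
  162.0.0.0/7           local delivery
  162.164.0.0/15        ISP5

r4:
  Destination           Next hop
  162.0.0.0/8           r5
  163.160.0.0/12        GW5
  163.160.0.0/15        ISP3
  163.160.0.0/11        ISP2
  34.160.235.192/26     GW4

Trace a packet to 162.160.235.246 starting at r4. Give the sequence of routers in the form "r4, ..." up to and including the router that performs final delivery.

r4, r5

At r4: longest match for 162.160.235.246 is 162.0.0.0/8 -> r5
At r5: longest match for 162.160.235.246 is 162.0.0.0/7 -> local delivery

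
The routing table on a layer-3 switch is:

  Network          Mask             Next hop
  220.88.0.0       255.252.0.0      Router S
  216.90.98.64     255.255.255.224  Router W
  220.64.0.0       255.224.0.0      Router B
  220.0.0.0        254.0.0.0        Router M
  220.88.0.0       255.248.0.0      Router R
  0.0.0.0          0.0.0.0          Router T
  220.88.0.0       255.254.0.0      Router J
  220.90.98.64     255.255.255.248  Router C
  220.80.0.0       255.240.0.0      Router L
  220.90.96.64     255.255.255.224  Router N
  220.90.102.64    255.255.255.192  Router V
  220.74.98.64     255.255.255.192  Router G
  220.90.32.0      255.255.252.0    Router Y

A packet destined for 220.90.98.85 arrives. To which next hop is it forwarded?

Routes whose prefix contains 220.90.98.85:
  0.0.0.0/0 (default, matches everything) -> Router T
  220.0.0.0/7 (220.0.0.0 - 221.255.255.255) -> Router M
  220.64.0.0/11 (220.64.0.0 - 220.95.255.255) -> Router B
  220.80.0.0/12 (220.80.0.0 - 220.95.255.255) -> Router L
  220.88.0.0/13 (220.88.0.0 - 220.95.255.255) -> Router R
  220.88.0.0/14 (220.88.0.0 - 220.91.255.255) -> Router S
More-specific entries that do NOT match:
  220.90.98.64/29 (220.90.98.64 - 220.90.98.71) does not contain 220.90.98.85
  216.90.98.64/27 (216.90.98.64 - 216.90.98.95) does not contain 220.90.98.85
  220.90.96.64/27 (220.90.96.64 - 220.90.96.95) does not contain 220.90.98.85
  220.90.102.64/26 (220.90.102.64 - 220.90.102.127) does not contain 220.90.98.85
  220.74.98.64/26 (220.74.98.64 - 220.74.98.127) does not contain 220.90.98.85
  220.90.32.0/22 (220.90.32.0 - 220.90.35.255) does not contain 220.90.98.85
  220.88.0.0/15 (220.88.0.0 - 220.89.255.255) does not contain 220.90.98.85
Longest matching prefix is /14 -> next hop Router S.

Router S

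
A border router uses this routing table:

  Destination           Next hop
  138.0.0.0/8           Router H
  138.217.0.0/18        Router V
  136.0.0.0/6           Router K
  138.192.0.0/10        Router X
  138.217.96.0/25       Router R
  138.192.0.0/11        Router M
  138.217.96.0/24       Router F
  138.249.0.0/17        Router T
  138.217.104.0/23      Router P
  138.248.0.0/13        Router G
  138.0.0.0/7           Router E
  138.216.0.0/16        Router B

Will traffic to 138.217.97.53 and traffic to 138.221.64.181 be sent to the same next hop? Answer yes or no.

138.217.97.53: longest match 138.192.0.0/11 -> Router M
138.221.64.181: longest match 138.192.0.0/11 -> Router M

yes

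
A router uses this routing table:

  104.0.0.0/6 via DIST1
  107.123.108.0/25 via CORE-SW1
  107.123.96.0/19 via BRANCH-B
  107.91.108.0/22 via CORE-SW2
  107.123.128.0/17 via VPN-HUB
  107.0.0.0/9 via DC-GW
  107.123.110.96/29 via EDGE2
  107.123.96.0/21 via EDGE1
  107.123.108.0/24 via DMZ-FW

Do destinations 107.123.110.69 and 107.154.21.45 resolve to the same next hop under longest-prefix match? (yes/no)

107.123.110.69: longest match 107.123.96.0/19 -> BRANCH-B
107.154.21.45: longest match 104.0.0.0/6 -> DIST1

no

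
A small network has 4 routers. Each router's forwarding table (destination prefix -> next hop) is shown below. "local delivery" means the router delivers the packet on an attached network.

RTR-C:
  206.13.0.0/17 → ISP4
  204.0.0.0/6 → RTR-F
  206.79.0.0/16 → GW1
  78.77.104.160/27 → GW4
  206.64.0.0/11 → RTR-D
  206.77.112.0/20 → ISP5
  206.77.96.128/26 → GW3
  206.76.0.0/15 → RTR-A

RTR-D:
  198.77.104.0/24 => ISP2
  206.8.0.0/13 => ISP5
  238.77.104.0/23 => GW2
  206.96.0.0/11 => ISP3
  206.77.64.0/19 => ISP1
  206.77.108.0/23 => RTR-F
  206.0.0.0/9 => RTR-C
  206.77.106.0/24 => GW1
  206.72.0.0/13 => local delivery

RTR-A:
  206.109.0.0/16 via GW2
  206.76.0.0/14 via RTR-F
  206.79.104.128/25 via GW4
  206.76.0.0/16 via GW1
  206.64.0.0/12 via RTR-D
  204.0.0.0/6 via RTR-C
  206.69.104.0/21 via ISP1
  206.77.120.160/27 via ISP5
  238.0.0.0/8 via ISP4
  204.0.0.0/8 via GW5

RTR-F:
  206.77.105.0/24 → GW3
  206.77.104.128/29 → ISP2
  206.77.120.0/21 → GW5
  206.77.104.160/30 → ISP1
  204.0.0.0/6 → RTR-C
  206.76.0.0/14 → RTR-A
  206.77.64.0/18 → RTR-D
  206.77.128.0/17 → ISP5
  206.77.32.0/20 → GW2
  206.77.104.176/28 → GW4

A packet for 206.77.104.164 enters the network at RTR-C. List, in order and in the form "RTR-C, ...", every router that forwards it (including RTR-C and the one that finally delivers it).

RTR-C, RTR-A, RTR-F, RTR-D

At RTR-C: longest match for 206.77.104.164 is 206.76.0.0/15 -> RTR-A
At RTR-A: longest match for 206.77.104.164 is 206.76.0.0/14 -> RTR-F
At RTR-F: longest match for 206.77.104.164 is 206.77.64.0/18 -> RTR-D
At RTR-D: longest match for 206.77.104.164 is 206.72.0.0/13 -> local delivery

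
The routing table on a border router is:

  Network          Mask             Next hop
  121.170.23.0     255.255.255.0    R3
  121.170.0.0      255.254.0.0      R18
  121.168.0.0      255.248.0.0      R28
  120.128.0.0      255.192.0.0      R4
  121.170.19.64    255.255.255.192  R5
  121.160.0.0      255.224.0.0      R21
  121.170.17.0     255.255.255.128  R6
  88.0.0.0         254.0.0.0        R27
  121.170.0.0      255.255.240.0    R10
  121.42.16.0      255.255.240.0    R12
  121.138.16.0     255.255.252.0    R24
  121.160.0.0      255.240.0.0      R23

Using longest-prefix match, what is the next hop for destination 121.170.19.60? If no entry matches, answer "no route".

Routes whose prefix contains 121.170.19.60:
  121.160.0.0/11 (121.160.0.0 - 121.191.255.255) -> R21
  121.160.0.0/12 (121.160.0.0 - 121.175.255.255) -> R23
  121.168.0.0/13 (121.168.0.0 - 121.175.255.255) -> R28
  121.170.0.0/15 (121.170.0.0 - 121.171.255.255) -> R18
More-specific entries that do NOT match:
  121.170.19.64/26 (121.170.19.64 - 121.170.19.127) does not contain 121.170.19.60
  121.170.17.0/25 (121.170.17.0 - 121.170.17.127) does not contain 121.170.19.60
  121.170.23.0/24 (121.170.23.0 - 121.170.23.255) does not contain 121.170.19.60
  121.138.16.0/22 (121.138.16.0 - 121.138.19.255) does not contain 121.170.19.60
  121.170.0.0/20 (121.170.0.0 - 121.170.15.255) does not contain 121.170.19.60
  121.42.16.0/20 (121.42.16.0 - 121.42.31.255) does not contain 121.170.19.60
Longest matching prefix is /15 -> next hop R18.

R18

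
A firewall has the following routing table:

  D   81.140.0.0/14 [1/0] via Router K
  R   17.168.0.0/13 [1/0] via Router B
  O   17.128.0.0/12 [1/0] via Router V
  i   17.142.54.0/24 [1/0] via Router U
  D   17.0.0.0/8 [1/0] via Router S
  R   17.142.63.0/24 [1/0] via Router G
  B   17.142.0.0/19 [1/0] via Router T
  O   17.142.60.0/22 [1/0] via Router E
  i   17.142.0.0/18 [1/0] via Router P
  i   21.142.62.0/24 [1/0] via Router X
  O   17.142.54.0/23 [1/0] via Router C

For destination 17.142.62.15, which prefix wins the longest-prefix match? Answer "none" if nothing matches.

Entries matching 17.142.62.15:
  17.0.0.0/8 (17.0.0.0 - 17.255.255.255)
  17.128.0.0/12 (17.128.0.0 - 17.143.255.255)
  17.142.0.0/18 (17.142.0.0 - 17.142.63.255)
  17.142.60.0/22 (17.142.60.0 - 17.142.63.255)
Most specific is 17.142.60.0/22.

17.142.60.0/22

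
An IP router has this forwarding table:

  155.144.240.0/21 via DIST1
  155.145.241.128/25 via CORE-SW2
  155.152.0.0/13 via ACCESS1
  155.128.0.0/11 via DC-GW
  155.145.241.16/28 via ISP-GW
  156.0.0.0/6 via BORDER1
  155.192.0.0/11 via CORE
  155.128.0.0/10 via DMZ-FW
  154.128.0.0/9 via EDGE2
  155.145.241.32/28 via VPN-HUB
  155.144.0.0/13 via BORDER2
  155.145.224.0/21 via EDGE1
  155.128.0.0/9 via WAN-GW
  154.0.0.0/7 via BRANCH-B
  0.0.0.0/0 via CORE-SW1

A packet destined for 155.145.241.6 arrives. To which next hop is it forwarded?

Routes whose prefix contains 155.145.241.6:
  0.0.0.0/0 (default, matches everything) -> CORE-SW1
  154.0.0.0/7 (154.0.0.0 - 155.255.255.255) -> BRANCH-B
  155.128.0.0/9 (155.128.0.0 - 155.255.255.255) -> WAN-GW
  155.128.0.0/10 (155.128.0.0 - 155.191.255.255) -> DMZ-FW
  155.128.0.0/11 (155.128.0.0 - 155.159.255.255) -> DC-GW
  155.144.0.0/13 (155.144.0.0 - 155.151.255.255) -> BORDER2
More-specific entries that do NOT match:
  155.145.241.16/28 (155.145.241.16 - 155.145.241.31) does not contain 155.145.241.6
  155.145.241.32/28 (155.145.241.32 - 155.145.241.47) does not contain 155.145.241.6
  155.145.241.128/25 (155.145.241.128 - 155.145.241.255) does not contain 155.145.241.6
  155.144.240.0/21 (155.144.240.0 - 155.144.247.255) does not contain 155.145.241.6
  155.145.224.0/21 (155.145.224.0 - 155.145.231.255) does not contain 155.145.241.6
Longest matching prefix is /13 -> next hop BORDER2.

BORDER2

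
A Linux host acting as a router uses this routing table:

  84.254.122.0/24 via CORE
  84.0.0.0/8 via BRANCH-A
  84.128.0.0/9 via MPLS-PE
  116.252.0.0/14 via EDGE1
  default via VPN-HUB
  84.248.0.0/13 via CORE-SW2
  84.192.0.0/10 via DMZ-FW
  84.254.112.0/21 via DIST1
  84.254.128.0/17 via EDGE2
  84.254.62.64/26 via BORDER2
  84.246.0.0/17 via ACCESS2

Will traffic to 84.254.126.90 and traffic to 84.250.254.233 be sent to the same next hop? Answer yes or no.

yes

84.254.126.90: longest match 84.248.0.0/13 -> CORE-SW2
84.250.254.233: longest match 84.248.0.0/13 -> CORE-SW2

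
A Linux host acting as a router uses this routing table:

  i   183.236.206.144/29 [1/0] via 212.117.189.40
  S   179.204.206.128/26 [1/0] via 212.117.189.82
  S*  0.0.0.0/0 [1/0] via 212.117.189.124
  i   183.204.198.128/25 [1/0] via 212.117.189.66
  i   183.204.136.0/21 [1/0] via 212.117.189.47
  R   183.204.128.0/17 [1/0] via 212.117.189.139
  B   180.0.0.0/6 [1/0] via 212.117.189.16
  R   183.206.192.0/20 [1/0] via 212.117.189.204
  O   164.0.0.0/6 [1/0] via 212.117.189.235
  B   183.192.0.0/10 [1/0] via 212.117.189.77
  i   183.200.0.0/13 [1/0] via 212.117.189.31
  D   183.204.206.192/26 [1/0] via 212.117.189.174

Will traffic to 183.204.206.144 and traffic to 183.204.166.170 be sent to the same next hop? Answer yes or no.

183.204.206.144: longest match 183.204.128.0/17 -> 212.117.189.139
183.204.166.170: longest match 183.204.128.0/17 -> 212.117.189.139

yes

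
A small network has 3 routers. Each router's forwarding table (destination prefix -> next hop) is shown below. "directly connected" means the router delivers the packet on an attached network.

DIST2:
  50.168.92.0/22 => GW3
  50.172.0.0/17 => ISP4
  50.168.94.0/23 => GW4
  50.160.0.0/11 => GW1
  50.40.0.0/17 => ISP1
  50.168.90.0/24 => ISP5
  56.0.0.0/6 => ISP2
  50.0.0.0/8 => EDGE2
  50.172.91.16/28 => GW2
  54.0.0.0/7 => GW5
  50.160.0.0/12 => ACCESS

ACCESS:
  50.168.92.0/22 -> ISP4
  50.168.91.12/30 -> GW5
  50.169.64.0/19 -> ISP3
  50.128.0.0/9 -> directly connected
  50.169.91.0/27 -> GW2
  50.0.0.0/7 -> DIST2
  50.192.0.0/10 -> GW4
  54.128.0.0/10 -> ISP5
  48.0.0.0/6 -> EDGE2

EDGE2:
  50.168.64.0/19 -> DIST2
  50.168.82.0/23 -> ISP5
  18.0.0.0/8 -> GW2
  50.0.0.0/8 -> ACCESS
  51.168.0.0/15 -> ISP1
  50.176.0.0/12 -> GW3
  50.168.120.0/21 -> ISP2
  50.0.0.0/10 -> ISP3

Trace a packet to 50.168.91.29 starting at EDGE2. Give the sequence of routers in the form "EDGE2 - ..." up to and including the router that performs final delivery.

EDGE2 - DIST2 - ACCESS

At EDGE2: longest match for 50.168.91.29 is 50.168.64.0/19 -> DIST2
At DIST2: longest match for 50.168.91.29 is 50.160.0.0/12 -> ACCESS
At ACCESS: longest match for 50.168.91.29 is 50.128.0.0/9 -> directly connected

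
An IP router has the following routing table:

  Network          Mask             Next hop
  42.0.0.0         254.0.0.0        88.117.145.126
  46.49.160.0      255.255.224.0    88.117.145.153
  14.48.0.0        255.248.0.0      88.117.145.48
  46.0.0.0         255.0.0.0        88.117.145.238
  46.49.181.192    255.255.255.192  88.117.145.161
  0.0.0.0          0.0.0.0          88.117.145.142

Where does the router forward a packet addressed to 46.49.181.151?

Routes whose prefix contains 46.49.181.151:
  0.0.0.0/0 (default, matches everything) -> 88.117.145.142
  46.0.0.0/8 (46.0.0.0 - 46.255.255.255) -> 88.117.145.238
  46.49.160.0/19 (46.49.160.0 - 46.49.191.255) -> 88.117.145.153
More-specific entries that do NOT match:
  46.49.181.192/26 (46.49.181.192 - 46.49.181.255) does not contain 46.49.181.151
Longest matching prefix is /19 -> next hop 88.117.145.153.

88.117.145.153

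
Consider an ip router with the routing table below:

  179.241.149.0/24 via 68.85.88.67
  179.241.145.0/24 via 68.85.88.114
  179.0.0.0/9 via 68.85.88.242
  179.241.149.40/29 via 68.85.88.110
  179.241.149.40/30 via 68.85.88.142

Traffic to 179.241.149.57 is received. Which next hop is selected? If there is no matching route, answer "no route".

Routes whose prefix contains 179.241.149.57:
  179.241.149.0/24 (179.241.149.0 - 179.241.149.255) -> 68.85.88.67
More-specific entries that do NOT match:
  179.241.149.40/30 (179.241.149.40 - 179.241.149.43) does not contain 179.241.149.57
  179.241.149.40/29 (179.241.149.40 - 179.241.149.47) does not contain 179.241.149.57
Longest matching prefix is /24 -> next hop 68.85.88.67.

68.85.88.67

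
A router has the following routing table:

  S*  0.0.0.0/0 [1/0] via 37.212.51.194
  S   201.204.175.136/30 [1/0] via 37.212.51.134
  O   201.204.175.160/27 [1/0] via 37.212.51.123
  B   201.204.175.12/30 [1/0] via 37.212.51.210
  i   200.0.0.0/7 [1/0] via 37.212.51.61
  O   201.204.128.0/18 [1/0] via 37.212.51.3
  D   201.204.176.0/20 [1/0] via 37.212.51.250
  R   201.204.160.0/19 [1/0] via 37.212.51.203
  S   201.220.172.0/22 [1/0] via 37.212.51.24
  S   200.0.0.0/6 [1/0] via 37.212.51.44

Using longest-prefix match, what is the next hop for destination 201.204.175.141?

Routes whose prefix contains 201.204.175.141:
  0.0.0.0/0 (default, matches everything) -> 37.212.51.194
  200.0.0.0/6 (200.0.0.0 - 203.255.255.255) -> 37.212.51.44
  200.0.0.0/7 (200.0.0.0 - 201.255.255.255) -> 37.212.51.61
  201.204.128.0/18 (201.204.128.0 - 201.204.191.255) -> 37.212.51.3
  201.204.160.0/19 (201.204.160.0 - 201.204.191.255) -> 37.212.51.203
More-specific entries that do NOT match:
  201.204.175.136/30 (201.204.175.136 - 201.204.175.139) does not contain 201.204.175.141
  201.204.175.12/30 (201.204.175.12 - 201.204.175.15) does not contain 201.204.175.141
  201.204.175.160/27 (201.204.175.160 - 201.204.175.191) does not contain 201.204.175.141
  201.220.172.0/22 (201.220.172.0 - 201.220.175.255) does not contain 201.204.175.141
  201.204.176.0/20 (201.204.176.0 - 201.204.191.255) does not contain 201.204.175.141
Longest matching prefix is /19 -> next hop 37.212.51.203.

37.212.51.203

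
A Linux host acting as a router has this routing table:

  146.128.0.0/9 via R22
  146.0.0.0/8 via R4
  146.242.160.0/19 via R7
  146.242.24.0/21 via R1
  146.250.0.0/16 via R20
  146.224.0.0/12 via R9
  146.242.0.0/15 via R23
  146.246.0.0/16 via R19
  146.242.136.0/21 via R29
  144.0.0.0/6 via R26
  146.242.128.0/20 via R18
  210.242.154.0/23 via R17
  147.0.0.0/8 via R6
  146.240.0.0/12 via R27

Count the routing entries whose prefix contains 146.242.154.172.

5

Prefixes containing 146.242.154.172:
  144.0.0.0/6 (144.0.0.0 - 147.255.255.255)
  146.0.0.0/8 (146.0.0.0 - 146.255.255.255)
  146.128.0.0/9 (146.128.0.0 - 146.255.255.255)
  146.240.0.0/12 (146.240.0.0 - 146.255.255.255)
  146.242.0.0/15 (146.242.0.0 - 146.243.255.255)
Total matching entries: 5.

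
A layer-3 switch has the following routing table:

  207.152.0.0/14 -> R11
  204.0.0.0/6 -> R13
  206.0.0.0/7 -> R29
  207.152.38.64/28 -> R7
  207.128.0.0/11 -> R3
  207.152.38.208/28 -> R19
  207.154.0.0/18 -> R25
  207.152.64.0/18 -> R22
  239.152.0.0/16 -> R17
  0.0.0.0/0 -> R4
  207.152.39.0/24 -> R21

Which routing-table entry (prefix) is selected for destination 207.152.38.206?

207.152.0.0/14

Entries matching 207.152.38.206:
  0.0.0.0/0 (default, matches everything)
  204.0.0.0/6 (204.0.0.0 - 207.255.255.255)
  206.0.0.0/7 (206.0.0.0 - 207.255.255.255)
  207.128.0.0/11 (207.128.0.0 - 207.159.255.255)
  207.152.0.0/14 (207.152.0.0 - 207.155.255.255)
Most specific is 207.152.0.0/14.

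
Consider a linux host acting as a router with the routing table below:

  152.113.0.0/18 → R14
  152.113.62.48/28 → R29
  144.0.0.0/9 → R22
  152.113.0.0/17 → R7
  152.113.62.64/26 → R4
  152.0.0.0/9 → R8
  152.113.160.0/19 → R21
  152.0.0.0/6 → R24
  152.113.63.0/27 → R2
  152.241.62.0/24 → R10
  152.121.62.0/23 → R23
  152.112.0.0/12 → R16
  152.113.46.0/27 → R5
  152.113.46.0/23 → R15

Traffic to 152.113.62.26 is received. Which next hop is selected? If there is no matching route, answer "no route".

R14

Routes whose prefix contains 152.113.62.26:
  152.0.0.0/6 (152.0.0.0 - 155.255.255.255) -> R24
  152.0.0.0/9 (152.0.0.0 - 152.127.255.255) -> R8
  152.112.0.0/12 (152.112.0.0 - 152.127.255.255) -> R16
  152.113.0.0/17 (152.113.0.0 - 152.113.127.255) -> R7
  152.113.0.0/18 (152.113.0.0 - 152.113.63.255) -> R14
More-specific entries that do NOT match:
  152.113.62.48/28 (152.113.62.48 - 152.113.62.63) does not contain 152.113.62.26
  152.113.63.0/27 (152.113.63.0 - 152.113.63.31) does not contain 152.113.62.26
  152.113.46.0/27 (152.113.46.0 - 152.113.46.31) does not contain 152.113.62.26
  152.113.62.64/26 (152.113.62.64 - 152.113.62.127) does not contain 152.113.62.26
  152.241.62.0/24 (152.241.62.0 - 152.241.62.255) does not contain 152.113.62.26
  152.121.62.0/23 (152.121.62.0 - 152.121.63.255) does not contain 152.113.62.26
  152.113.46.0/23 (152.113.46.0 - 152.113.47.255) does not contain 152.113.62.26
  152.113.160.0/19 (152.113.160.0 - 152.113.191.255) does not contain 152.113.62.26
Longest matching prefix is /18 -> next hop R14.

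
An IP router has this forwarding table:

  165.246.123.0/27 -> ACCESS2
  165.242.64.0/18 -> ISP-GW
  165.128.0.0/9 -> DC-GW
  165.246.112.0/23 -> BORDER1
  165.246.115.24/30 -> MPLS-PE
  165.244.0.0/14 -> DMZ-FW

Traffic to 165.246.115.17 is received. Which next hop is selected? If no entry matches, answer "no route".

DMZ-FW

Routes whose prefix contains 165.246.115.17:
  165.128.0.0/9 (165.128.0.0 - 165.255.255.255) -> DC-GW
  165.244.0.0/14 (165.244.0.0 - 165.247.255.255) -> DMZ-FW
More-specific entries that do NOT match:
  165.246.115.24/30 (165.246.115.24 - 165.246.115.27) does not contain 165.246.115.17
  165.246.123.0/27 (165.246.123.0 - 165.246.123.31) does not contain 165.246.115.17
  165.246.112.0/23 (165.246.112.0 - 165.246.113.255) does not contain 165.246.115.17
  165.242.64.0/18 (165.242.64.0 - 165.242.127.255) does not contain 165.246.115.17
Longest matching prefix is /14 -> next hop DMZ-FW.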